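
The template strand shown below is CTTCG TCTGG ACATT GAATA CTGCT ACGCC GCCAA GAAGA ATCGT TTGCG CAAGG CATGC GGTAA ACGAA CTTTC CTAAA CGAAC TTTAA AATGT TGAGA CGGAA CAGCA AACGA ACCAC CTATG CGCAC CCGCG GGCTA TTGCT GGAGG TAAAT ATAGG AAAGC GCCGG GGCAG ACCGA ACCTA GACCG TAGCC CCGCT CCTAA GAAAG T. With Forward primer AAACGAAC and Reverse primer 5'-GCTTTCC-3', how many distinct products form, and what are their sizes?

Three products: 102 bp, 88 bp, 56 bp

The forward primer AAACGAAC matches the top strand at positions 64–71, 78–85, 110–117.
The reverse primer's reverse complement is GGAAAGC, matching at positions 159–165.
Each forward site pairs with the reverse site to give a product ending at position 165: sizes 102, 88, 56 bp.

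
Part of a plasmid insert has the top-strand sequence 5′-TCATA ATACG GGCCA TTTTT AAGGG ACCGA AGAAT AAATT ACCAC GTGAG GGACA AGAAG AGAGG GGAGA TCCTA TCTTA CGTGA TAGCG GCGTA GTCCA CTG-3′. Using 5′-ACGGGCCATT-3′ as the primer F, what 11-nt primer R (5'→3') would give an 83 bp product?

5'-CGCTATCACGT-3'

The forward primer binds at positions 8–17, so an 83 bp product ends at position 8 + 83 − 1 = 90.
The reverse primer anneals to the top strand over positions 80–90, i.e. to ACGTGATAGCG.
Its sequence written 5'→3' is the reverse complement: CGCTATCACGT.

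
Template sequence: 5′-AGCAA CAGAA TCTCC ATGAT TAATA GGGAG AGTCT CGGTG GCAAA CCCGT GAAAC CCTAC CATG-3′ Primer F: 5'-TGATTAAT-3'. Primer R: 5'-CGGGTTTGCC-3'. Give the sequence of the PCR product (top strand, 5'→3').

5'-TGATTAATAGGGAGAGTCTCGGTGGCAAACCCG-3'

The forward primer matches the template at positions 17–24.
The reverse primer's reverse complement is GGCAAACCCG, which matches the template at positions 40–49.
The product is the template from position 17 through 49 (33 bp).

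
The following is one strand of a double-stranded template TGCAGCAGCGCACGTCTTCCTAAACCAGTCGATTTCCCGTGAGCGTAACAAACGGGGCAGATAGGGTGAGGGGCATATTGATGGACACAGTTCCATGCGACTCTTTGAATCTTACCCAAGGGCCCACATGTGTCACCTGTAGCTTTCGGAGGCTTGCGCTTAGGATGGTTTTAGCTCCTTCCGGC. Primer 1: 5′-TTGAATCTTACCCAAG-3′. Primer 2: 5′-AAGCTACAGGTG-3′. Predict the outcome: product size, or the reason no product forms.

Primer 1 (TTGAATCTTACCCAAG) matches the top strand at positions 105–120; it acts as a forward primer.
Primer 2's reverse complement is CACCTGTAGCTT, matching the top strand at positions 134–145; it acts as a reverse primer.
The 3' ends face each other across positions 105–145, giving a 41 bp product.

Yes — a 41 bp product.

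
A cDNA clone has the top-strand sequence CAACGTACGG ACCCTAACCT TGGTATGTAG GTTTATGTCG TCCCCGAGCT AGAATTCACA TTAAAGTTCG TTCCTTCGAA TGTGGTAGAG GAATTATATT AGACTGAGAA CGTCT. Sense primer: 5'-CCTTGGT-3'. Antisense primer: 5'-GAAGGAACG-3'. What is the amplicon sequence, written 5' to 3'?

The forward primer matches the template at positions 18–24.
The reverse primer's reverse complement is CGTTCCTTC, which matches the template at positions 69–77.
The product is the template from position 18 through 77 (60 bp).

5'-CCTTGGTATGTAGGTTTATGTCGTCCCCGAGCTAGAATTCACATTAAAGTTCGTTCCTTC-3'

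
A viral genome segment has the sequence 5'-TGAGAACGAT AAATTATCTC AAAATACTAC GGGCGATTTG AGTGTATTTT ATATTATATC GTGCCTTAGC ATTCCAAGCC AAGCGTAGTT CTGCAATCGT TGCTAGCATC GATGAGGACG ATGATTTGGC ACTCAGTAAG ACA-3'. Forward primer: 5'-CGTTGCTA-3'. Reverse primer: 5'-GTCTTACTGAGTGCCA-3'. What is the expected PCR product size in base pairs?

45 bp

The forward primer matches the template at positions 98–105.
The reverse primer's reverse complement is TGGCACTCAGTAAGAC, which matches the template at positions 127–142.
The product runs from position 98 to position 142, so its length is 142 − 98 + 1 = 45 bp.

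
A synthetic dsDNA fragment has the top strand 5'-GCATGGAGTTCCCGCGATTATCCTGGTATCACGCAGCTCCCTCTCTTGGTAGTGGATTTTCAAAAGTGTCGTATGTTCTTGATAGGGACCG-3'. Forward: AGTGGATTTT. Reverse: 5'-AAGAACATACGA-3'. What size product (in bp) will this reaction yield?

Scanning the template, AGTGGATTTT occurs at positions 51–60; this primer anneals to the bottom strand there with its 3' end pointing downstream.
Reverse complement of the reverse primer: TCGTATGTTCTT. This occurs on the top strand at positions 69–80.
Product length = (reverse-primer end) − (forward-primer start) + 1 = 80 − 51 + 1 = 30 bp.

30 bp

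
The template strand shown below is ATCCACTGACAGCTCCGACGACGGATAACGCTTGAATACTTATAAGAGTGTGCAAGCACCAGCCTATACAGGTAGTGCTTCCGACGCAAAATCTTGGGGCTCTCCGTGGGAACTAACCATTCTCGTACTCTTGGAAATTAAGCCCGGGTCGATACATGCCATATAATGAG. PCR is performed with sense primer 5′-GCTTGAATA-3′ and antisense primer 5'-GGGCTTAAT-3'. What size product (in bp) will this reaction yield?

Scanning the template, GCTTGAATA occurs at positions 30–38; this primer anneals to the bottom strand there with its 3' end pointing downstream.
Taking the reverse complement of GGGCTTAAT gives ATTAAGCCC, found at positions 137–145 on the template; the primer anneals here to the top strand with its 3' end pointing upstream.
Product length = (reverse-primer end) − (forward-primer start) + 1 = 145 − 30 + 1 = 116 bp.

116 bp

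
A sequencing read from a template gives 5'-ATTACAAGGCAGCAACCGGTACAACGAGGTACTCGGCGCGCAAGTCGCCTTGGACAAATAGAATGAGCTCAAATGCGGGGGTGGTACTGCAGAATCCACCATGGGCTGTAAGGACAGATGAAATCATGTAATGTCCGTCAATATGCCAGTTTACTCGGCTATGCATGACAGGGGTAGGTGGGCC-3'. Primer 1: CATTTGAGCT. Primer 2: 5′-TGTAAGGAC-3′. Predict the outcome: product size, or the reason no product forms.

No product — the primers' 3' ends point away from each other.

Primer 1 (CATTTGAGCT) has reverse complement AGCTCAAATG, which matches the top strand at positions 66–75; primer 1 anneals to the top strand there with its 3' end pointing upstream toward position 66.
Primer 2 (TGTAAGGAC) matches the top strand directly at positions 107–115; it anneals to the bottom strand with its 3' end pointing downstream toward position 115.
The 3' ends diverge (primer 1 extends toward position 1, primer 2 toward position 184), so the primers never converge on a shared product.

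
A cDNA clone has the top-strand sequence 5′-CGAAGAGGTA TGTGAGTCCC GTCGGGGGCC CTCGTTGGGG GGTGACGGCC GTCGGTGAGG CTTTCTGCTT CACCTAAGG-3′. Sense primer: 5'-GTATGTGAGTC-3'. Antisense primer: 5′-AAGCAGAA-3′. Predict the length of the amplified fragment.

63 bp

Scanning the template, GTATGTGAGTC occurs at positions 8–18; this primer anneals to the bottom strand there with its 3' end pointing downstream.
The reverse primer's reverse complement is TTCTGCTT, which matches the template at positions 63–70.
Product length = (reverse-primer end) − (forward-primer start) + 1 = 70 − 8 + 1 = 63 bp.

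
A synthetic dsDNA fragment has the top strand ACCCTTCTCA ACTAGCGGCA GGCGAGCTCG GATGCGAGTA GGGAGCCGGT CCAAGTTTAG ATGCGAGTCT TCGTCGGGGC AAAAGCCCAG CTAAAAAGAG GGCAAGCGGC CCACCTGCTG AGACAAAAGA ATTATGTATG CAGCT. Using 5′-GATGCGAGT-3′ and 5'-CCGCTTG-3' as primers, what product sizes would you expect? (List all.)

79 bp, 50 bp

The forward primer GATGCGAGT matches the top strand at positions 31–39, 60–68.
The reverse primer's reverse complement is CAAGCGG, matching at positions 103–109.
Each forward site pairs with the reverse site to give a product ending at position 109: sizes 79, 50 bp.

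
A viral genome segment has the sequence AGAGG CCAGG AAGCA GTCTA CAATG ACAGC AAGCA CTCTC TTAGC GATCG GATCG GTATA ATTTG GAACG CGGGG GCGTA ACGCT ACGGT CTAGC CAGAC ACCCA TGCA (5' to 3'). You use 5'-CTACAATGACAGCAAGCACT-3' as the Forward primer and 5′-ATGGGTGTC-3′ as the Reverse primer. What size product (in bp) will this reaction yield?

89 bp

The forward primer matches the template at positions 18–37.
Taking the reverse complement of ATGGGTGTC gives GACACCCAT, found at positions 98–106 on the template; the primer anneals here to the top strand with its 3' end pointing upstream.
The product runs from position 18 to position 106, so its length is 106 − 18 + 1 = 89 bp.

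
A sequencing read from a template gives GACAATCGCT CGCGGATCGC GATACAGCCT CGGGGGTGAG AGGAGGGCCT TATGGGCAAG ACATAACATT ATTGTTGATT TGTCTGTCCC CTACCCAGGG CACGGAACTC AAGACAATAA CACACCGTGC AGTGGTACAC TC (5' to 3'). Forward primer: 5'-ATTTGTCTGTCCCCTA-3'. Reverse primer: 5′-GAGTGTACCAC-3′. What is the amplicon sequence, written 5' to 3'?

5'-ATTTGTCTGTCCCCTACCCAGGGCACGGAACTCAAGACAATAACACACCGTGCAGTGGTACACTC-3'

The forward primer matches the template at positions 78–93.
The reverse primer's reverse complement is GTGGTACACTC, which matches the template at positions 132–142.
The product is the template from position 78 through 142 (65 bp).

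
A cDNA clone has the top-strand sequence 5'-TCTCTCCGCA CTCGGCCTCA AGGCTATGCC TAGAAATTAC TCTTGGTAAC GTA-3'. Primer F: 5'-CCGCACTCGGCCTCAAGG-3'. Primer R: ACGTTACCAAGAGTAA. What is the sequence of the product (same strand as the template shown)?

5'-CCGCACTCGGCCTCAAGGCTATGCCTAGAAATTACTCTTGGTAACGT-3'

Forward primer CCGCACTCGGCCTCAAGG is found on the top strand at positions 6–23.
Taking the reverse complement of ACGTTACCAAGAGTAA gives TTACTCTTGGTAACGT, found at positions 37–52 on the template; the primer anneals here to the top strand with its 3' end pointing upstream.
The product is the template from position 6 through 52 (47 bp).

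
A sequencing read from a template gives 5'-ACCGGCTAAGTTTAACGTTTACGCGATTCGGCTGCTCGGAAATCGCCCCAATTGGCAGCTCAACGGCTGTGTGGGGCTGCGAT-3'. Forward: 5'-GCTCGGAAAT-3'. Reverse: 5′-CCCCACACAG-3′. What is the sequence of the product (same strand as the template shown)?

The forward primer matches the template at positions 34–43.
Taking the reverse complement of CCCCACACAG gives CTGTGTGGGG, found at positions 67–76 on the template; the primer anneals here to the top strand with its 3' end pointing upstream.
The product is the template from position 34 through 76 (43 bp).

5'-GCTCGGAAATCGCCCCAATTGGCAGCTCAACGGCTGTGTGGGG-3'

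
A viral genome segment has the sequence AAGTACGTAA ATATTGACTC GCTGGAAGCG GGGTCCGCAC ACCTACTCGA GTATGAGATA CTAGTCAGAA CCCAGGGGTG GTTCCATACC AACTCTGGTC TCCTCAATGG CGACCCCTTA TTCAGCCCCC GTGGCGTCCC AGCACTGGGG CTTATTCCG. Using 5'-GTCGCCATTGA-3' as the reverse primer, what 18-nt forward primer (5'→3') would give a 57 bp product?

5'-ATACTAGTCAGAACCCAG-3'

The reverse primer's reverse complement TCAATGGCGAC matches the template at positions 104–114, so the product ends at position 114.
A 57 bp product then starts at position 114 − 57 + 1 = 58.
The forward primer is identical to the top strand there: ATACTAGTCAGAACCCAG.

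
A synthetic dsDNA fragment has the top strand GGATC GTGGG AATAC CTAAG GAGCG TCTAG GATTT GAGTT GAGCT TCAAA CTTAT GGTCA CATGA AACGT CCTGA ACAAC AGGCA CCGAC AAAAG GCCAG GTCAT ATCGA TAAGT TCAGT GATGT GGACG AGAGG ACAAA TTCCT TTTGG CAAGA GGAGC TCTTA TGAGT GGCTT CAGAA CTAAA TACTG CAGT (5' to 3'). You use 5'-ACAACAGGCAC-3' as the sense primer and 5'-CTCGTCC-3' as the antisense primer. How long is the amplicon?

The forward primer matches the template at positions 76–86.
Taking the reverse complement of CTCGTCC gives GGACGAG, found at positions 126–132 on the template; the primer anneals here to the top strand with its 3' end pointing upstream.
Product length = (reverse-primer end) − (forward-primer start) + 1 = 132 − 76 + 1 = 57 bp.

57 bp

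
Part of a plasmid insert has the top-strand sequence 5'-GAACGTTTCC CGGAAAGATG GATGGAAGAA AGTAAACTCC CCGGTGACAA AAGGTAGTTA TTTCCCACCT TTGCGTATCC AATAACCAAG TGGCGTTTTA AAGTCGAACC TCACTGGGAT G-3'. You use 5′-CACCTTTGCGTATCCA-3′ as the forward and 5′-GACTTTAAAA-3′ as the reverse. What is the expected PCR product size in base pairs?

40 bp

Forward primer CACCTTTGCGTATCCA is found on the top strand at positions 66–81.
Taking the reverse complement of GACTTTAAAA gives TTTTAAAGTC, found at positions 96–105 on the template; the primer anneals here to the top strand with its 3' end pointing upstream.
The product runs from position 66 to position 105, so its length is 105 − 66 + 1 = 40 bp.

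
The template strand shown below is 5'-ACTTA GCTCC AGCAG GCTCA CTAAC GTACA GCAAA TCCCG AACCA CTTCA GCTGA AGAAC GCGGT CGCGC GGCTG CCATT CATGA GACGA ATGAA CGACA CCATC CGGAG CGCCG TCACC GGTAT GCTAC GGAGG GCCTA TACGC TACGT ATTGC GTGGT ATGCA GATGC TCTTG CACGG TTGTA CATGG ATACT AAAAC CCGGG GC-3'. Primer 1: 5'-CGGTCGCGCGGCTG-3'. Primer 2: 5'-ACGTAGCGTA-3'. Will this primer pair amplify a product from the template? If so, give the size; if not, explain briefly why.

Yes — an 89 bp product.

Primer 1 (CGGTCGCGCGGCTG) matches the top strand at positions 62–75; it acts as a forward primer.
Primer 2's reverse complement is TACGCTACGT, matching the top strand at positions 141–150; it acts as a reverse primer.
The 3' ends face each other across positions 62–150, giving an 89 bp product.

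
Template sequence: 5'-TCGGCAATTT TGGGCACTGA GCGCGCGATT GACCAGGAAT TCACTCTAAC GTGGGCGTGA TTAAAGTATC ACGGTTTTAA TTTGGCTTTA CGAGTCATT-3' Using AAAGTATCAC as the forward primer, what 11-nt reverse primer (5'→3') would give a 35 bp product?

5'-TGACTCGTAAA-3'

The forward primer binds at positions 63–72, so a 35 bp product ends at position 63 + 35 − 1 = 97.
The reverse primer anneals to the top strand over positions 87–97, i.e. to TTTACGAGTCA.
Its sequence written 5'→3' is the reverse complement: TGACTCGTAAA.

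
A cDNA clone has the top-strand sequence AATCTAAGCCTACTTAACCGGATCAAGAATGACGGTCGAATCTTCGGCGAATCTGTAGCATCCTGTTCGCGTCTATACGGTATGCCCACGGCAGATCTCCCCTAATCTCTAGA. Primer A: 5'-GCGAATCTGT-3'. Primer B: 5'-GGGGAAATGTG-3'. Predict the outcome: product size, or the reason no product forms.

No product — primer B has no binding site in the template.

Primer B (GGGGAAATGTG) does not match the top strand, and its reverse complement CACATTTCCCC does not match either.
With no annealing site for primer B, no amplification occurs.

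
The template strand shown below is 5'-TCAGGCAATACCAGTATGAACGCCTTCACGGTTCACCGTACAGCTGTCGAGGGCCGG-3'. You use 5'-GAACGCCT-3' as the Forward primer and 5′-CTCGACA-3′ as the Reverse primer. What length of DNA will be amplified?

34 bp

The forward primer matches the template at positions 18–25.
Reverse complement of the reverse primer: TGTCGAG. This occurs on the top strand at positions 45–51.
The product runs from position 18 to position 51, so its length is 51 − 18 + 1 = 34 bp.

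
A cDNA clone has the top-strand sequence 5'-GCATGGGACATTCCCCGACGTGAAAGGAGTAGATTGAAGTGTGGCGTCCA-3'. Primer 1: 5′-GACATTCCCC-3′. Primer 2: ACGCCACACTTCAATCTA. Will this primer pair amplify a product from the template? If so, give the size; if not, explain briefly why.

Yes — a 41 bp product.

Primer 1 (GACATTCCCC) matches the top strand at positions 7–16; it acts as a forward primer.
Primer 2's reverse complement is TAGATTGAAGTGTGGCGT, matching the top strand at positions 30–47; it acts as a reverse primer.
The 3' ends face each other across positions 7–47, giving a 41 bp product.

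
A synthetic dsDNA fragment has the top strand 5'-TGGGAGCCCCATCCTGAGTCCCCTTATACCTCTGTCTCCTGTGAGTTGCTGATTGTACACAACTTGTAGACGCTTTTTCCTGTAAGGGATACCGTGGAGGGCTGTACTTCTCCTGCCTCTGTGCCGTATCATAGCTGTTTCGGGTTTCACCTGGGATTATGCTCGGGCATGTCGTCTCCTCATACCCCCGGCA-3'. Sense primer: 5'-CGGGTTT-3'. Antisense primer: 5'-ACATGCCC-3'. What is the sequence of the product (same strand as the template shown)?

The forward primer matches the template at positions 141–147.
Taking the reverse complement of ACATGCCC gives GGGCATGT, found at positions 165–172 on the template; the primer anneals here to the top strand with its 3' end pointing upstream.
The product is the template from position 141 through 172 (32 bp).

5'-CGGGTTTCACCTGGGATTATGCTCGGGCATGT-3'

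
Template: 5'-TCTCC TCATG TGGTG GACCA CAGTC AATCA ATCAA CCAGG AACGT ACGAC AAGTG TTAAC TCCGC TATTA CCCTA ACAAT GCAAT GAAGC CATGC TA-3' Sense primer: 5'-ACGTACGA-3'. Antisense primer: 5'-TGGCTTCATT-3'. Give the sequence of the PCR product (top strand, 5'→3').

Forward primer ACGTACGA is found on the top strand at positions 42–49.
Reverse complement of the reverse primer: AATGAAGCCA. This occurs on the top strand at positions 83–92.
The product is the template from position 42 through 92 (51 bp).

5'-ACGTACGACAAGTGTTAACTCCGCTATTACCCTAACAATGCAATGAAGCCA-3'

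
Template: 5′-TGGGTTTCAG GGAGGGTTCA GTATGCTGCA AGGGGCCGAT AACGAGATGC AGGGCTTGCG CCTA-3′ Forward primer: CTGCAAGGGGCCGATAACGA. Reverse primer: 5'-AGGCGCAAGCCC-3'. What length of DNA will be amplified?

Forward primer CTGCAAGGGGCCGATAACGA is found on the top strand at positions 26–45.
The reverse primer's reverse complement is GGGCTTGCGCCT, which matches the template at positions 52–63.
The product runs from position 26 to position 63, so its length is 63 − 26 + 1 = 38 bp.

38 bp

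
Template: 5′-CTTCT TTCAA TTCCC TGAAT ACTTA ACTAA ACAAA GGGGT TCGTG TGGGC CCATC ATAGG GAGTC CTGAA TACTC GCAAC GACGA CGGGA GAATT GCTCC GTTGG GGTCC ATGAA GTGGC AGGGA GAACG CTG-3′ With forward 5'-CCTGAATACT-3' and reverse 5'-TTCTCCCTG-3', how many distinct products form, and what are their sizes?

The forward primer CCTGAATACT matches the top strand at positions 14–23, 65–74.
The reverse primer's reverse complement is CAGGGAGAA, matching at positions 120–128.
Each forward site pairs with the reverse site to give a product ending at position 128: sizes 115, 64 bp.

Two products: 115 bp, 64 bp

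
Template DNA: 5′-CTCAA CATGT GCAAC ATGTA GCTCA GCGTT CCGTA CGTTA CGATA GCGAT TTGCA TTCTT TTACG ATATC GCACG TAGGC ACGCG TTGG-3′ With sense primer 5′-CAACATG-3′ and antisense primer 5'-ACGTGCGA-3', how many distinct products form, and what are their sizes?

Two products: 74 bp, 65 bp

The forward primer CAACATG matches the top strand at positions 3–9, 12–18.
The reverse primer's reverse complement is TCGCACGT, matching at positions 69–76.
Each forward site pairs with the reverse site to give a product ending at position 76: sizes 74, 65 bp.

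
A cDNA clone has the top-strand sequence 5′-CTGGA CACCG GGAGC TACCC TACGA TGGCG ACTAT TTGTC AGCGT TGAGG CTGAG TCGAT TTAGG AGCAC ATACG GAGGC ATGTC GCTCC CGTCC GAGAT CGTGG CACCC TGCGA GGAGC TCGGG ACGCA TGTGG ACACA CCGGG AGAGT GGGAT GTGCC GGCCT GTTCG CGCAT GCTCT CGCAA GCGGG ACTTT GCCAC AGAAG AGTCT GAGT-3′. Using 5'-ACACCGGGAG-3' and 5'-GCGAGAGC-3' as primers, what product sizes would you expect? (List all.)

The forward primer ACACCGGGAG matches the top strand at positions 5–14, 138–147.
The reverse primer's reverse complement is GCTCTCGC, matching at positions 176–183.
Each forward site pairs with the reverse site to give a product ending at position 183: sizes 179, 46 bp.

179 bp, 46 bp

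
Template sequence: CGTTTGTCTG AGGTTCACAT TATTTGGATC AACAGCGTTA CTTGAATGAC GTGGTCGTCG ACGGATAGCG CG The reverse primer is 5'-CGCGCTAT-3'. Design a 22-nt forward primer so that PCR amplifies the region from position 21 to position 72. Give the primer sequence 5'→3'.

The reverse primer's reverse complement ATAGCGCG matches the template at positions 65–72; the product starts at position 21.
The forward primer is identical to the top strand over positions 21–42: TATTTGGATCAACAGCGTTACT.

5'-TATTTGGATCAACAGCGTTACT-3'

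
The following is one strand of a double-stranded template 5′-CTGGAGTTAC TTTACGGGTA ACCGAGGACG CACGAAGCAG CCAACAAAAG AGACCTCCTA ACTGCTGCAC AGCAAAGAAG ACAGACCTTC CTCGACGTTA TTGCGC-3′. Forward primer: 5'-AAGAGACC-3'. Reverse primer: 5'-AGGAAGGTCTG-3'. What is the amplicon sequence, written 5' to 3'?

5'-AAGAGACCTCCTAACTGCTGCACAGCAAAGAAGACAGACCTTCCT-3'

Scanning the template, AAGAGACC occurs at positions 48–55; this primer anneals to the bottom strand there with its 3' end pointing downstream.
Taking the reverse complement of AGGAAGGTCTG gives CAGACCTTCCT, found at positions 82–92 on the template; the primer anneals here to the top strand with its 3' end pointing upstream.
The product is the template from position 48 through 92 (45 bp).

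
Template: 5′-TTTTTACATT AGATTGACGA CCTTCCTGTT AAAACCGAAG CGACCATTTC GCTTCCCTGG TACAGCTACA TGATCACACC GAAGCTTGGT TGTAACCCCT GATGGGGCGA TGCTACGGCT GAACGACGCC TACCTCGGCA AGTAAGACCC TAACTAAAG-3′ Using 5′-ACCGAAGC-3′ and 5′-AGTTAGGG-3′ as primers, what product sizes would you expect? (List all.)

122 bp, 78 bp

The forward primer ACCGAAGC matches the top strand at positions 34–41, 78–85.
The reverse primer's reverse complement is CCCTAACT, matching at positions 148–155.
Each forward site pairs with the reverse site to give a product ending at position 155: sizes 122, 78 bp.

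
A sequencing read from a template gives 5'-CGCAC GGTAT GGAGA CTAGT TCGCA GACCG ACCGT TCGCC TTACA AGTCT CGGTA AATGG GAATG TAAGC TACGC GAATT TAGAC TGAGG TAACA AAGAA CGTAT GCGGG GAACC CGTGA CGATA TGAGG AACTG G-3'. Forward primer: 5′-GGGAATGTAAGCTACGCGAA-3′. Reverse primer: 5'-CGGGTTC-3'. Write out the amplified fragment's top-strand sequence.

5'-GGGAATGTAAGCTACGCGAATTTAGACTGAGGTAACAAAGAACGTATGCGGGGAACCCG-3'

The forward primer matches the template at positions 59–78.
Taking the reverse complement of CGGGTTC gives GAACCCG, found at positions 111–117 on the template; the primer anneals here to the top strand with its 3' end pointing upstream.
The product is the template from position 59 through 117 (59 bp).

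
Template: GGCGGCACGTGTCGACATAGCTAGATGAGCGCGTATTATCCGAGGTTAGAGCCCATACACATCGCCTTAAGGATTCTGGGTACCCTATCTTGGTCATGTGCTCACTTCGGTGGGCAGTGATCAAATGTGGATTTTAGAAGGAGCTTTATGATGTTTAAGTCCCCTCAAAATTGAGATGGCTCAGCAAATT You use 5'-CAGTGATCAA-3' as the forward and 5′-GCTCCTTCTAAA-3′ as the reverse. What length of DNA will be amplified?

30 bp

Forward primer CAGTGATCAA is found on the top strand at positions 115–124.
The reverse primer's reverse complement is TTTAGAAGGAGC, which matches the template at positions 133–144.
Product length = (reverse-primer end) − (forward-primer start) + 1 = 144 − 115 + 1 = 30 bp.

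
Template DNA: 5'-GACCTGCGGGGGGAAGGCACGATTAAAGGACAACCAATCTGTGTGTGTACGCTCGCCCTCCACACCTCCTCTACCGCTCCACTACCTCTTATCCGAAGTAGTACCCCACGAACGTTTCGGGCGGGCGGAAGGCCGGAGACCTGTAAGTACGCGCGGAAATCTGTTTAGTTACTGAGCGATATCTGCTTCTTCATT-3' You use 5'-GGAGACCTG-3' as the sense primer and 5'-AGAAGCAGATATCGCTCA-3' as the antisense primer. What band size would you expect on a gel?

The forward primer matches the template at positions 135–143.
Taking the reverse complement of AGAAGCAGATATCGCTCA gives TGAGCGATATCTGCTTCT, found at positions 173–190 on the template; the primer anneals here to the top strand with its 3' end pointing upstream.
Amplicon spans positions 135–190: 56 bp.

56 bp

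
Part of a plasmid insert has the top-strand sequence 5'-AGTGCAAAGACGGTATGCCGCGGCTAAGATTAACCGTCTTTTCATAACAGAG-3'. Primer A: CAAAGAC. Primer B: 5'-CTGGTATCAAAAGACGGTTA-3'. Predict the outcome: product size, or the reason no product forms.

Primer B (CTGGTATCAAAAGACGGTTA) does not match the top strand, and its reverse complement TAACCGTCTTTTGATACCAG does not match either.
With no annealing site for primer B, no amplification occurs.

No product — primer B has no binding site in the template.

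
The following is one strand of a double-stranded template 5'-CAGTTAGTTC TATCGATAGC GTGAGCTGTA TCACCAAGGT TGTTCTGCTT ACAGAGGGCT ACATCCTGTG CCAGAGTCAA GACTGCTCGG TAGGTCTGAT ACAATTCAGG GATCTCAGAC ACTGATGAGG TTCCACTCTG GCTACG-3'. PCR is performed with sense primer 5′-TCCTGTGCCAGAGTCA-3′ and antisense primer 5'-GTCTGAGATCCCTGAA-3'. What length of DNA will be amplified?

57 bp

Forward primer TCCTGTGCCAGAGTCA is found on the top strand at positions 64–79.
Reverse complement of the reverse primer: TTCAGGGATCTCAGAC. This occurs on the top strand at positions 105–120.
The product runs from position 64 to position 120, so its length is 120 − 64 + 1 = 57 bp.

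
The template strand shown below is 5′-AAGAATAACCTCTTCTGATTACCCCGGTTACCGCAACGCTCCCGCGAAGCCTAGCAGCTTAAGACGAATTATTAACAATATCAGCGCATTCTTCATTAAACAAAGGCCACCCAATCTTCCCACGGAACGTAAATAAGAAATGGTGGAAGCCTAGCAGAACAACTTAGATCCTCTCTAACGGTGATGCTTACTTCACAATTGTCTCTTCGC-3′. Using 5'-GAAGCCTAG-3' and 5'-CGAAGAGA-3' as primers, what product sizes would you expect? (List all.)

164 bp, 64 bp

The forward primer GAAGCCTAG matches the top strand at positions 46–54, 146–154.
The reverse primer's reverse complement is TCTCTTCG, matching at positions 202–209.
Each forward site pairs with the reverse site to give a product ending at position 209: sizes 164, 64 bp.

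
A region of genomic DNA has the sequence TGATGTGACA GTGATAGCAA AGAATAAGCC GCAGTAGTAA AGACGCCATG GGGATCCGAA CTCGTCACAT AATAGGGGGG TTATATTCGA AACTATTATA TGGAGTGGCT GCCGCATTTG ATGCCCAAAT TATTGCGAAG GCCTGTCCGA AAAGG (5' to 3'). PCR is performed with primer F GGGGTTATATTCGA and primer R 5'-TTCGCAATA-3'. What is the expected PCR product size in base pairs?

Scanning the template, GGGGTTATATTCGA occurs at positions 77–90; this primer anneals to the bottom strand there with its 3' end pointing downstream.
Reverse complement of the reverse primer: TATTGCGAA. This occurs on the top strand at positions 131–139.
The product runs from position 77 to position 139, so its length is 139 − 77 + 1 = 63 bp.

63 bp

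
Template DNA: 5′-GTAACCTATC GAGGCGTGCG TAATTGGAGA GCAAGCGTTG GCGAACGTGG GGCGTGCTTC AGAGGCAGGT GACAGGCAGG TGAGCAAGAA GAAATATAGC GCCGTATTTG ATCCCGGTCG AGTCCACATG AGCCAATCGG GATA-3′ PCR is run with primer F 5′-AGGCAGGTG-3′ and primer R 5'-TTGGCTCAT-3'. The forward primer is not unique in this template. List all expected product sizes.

74 bp, 63 bp

The forward primer AGGCAGGTG matches the top strand at positions 63–71, 74–82.
The reverse primer's reverse complement is ATGAGCCAA, matching at positions 128–136.
Each forward site pairs with the reverse site to give a product ending at position 136: sizes 74, 63 bp.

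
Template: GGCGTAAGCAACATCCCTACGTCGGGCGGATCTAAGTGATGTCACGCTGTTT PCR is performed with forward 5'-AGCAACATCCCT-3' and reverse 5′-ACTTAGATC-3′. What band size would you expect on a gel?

31 bp

Forward primer AGCAACATCCCT is found on the top strand at positions 7–18.
Reverse complement of the reverse primer: GATCTAAGT. This occurs on the top strand at positions 29–37.
The product runs from position 7 to position 37, so its length is 37 − 7 + 1 = 31 bp.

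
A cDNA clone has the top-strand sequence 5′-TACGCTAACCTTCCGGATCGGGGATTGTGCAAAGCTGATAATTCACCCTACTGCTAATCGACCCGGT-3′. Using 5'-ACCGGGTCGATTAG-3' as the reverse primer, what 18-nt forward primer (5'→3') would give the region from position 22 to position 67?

5'-GGATTGTGCAAAGCTGAT-3'

The reverse primer's reverse complement CTAATCGACCCGGT matches the template at positions 54–67; the product starts at position 22.
The forward primer is identical to the top strand over positions 22–39: GGATTGTGCAAAGCTGAT.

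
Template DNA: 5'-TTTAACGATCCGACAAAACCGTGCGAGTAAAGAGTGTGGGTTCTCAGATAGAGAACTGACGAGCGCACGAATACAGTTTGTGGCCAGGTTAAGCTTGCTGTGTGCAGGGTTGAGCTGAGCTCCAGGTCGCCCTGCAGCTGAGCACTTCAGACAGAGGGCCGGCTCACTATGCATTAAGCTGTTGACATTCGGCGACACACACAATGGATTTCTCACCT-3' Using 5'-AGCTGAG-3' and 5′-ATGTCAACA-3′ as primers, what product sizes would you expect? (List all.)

76 bp, 53 bp

The forward primer AGCTGAG matches the top strand at positions 113–119, 136–142.
The reverse primer's reverse complement is TGTTGACAT, matching at positions 180–188.
Each forward site pairs with the reverse site to give a product ending at position 188: sizes 76, 53 bp.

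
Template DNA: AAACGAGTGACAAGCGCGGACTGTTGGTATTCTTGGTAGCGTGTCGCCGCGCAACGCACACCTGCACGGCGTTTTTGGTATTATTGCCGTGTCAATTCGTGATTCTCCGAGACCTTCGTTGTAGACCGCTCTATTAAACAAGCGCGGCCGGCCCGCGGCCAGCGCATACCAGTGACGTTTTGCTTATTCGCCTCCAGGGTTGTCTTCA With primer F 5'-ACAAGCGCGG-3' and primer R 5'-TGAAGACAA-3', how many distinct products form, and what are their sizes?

Two products: 199 bp, 71 bp

The forward primer ACAAGCGCGG matches the top strand at positions 10–19, 138–147.
The reverse primer's reverse complement is TTGTCTTCA, matching at positions 200–208.
Each forward site pairs with the reverse site to give a product ending at position 208: sizes 199, 71 bp.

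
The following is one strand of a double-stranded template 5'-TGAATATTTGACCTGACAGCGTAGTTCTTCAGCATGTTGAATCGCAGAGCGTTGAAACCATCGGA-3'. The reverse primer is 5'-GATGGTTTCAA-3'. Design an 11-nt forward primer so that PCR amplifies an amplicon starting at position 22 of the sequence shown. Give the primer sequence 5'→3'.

The reverse primer's reverse complement TTGAAACCATC matches the template at positions 52–62; the product starts at position 22.
The forward primer is identical to the top strand over positions 22–32: TAGTTCTTCAG.

5'-TAGTTCTTCAG-3'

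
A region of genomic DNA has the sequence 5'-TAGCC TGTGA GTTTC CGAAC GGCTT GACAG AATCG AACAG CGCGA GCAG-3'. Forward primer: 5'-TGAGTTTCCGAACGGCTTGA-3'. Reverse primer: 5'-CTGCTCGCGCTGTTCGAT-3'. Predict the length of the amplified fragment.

Scanning the template, TGAGTTTCCGAACGGCTTGA occurs at positions 8–27; this primer anneals to the bottom strand there with its 3' end pointing downstream.
Taking the reverse complement of CTGCTCGCGCTGTTCGAT gives ATCGAACAGCGCGAGCAG, found at positions 32–49 on the template; the primer anneals here to the top strand with its 3' end pointing upstream.
The product runs from position 8 to position 49, so its length is 49 − 8 + 1 = 42 bp.

42 bp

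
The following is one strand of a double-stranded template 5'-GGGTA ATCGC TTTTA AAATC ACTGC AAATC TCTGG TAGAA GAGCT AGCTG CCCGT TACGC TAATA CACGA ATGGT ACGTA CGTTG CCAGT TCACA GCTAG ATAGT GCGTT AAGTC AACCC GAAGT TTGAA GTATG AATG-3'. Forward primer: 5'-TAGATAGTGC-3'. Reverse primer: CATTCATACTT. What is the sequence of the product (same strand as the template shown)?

5'-TAGATAGTGCGTTAAGTCAACCCGAAGTTTGAAGTATGAATG-3'

Scanning the template, TAGATAGTGC occurs at positions 98–107; this primer anneals to the bottom strand there with its 3' end pointing downstream.
The reverse primer's reverse complement is AAGTATGAATG, which matches the template at positions 129–139.
The product is the template from position 98 through 139 (42 bp).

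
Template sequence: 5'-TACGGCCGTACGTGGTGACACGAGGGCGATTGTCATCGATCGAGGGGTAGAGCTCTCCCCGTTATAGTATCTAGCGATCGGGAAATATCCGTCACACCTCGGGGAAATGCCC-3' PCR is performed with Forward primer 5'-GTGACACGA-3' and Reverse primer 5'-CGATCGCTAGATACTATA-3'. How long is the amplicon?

Forward primer GTGACACGA is found on the top strand at positions 15–23.
Taking the reverse complement of CGATCGCTAGATACTATA gives TATAGTATCTAGCGATCG, found at positions 63–80 on the template; the primer anneals here to the top strand with its 3' end pointing upstream.
Product length = (reverse-primer end) − (forward-primer start) + 1 = 80 − 15 + 1 = 66 bp.

66 bp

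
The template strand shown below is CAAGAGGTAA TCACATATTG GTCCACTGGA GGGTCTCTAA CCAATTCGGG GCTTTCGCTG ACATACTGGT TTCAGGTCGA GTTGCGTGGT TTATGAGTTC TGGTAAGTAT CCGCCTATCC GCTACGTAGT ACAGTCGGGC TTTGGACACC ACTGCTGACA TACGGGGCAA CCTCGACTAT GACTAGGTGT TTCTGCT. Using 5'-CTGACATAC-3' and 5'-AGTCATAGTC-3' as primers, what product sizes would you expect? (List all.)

The forward primer CTGACATAC matches the top strand at positions 58–66, 155–163.
The reverse primer's reverse complement is GACTATGACT, matching at positions 175–184.
Each forward site pairs with the reverse site to give a product ending at position 184: sizes 127, 30 bp.

127 bp, 30 bp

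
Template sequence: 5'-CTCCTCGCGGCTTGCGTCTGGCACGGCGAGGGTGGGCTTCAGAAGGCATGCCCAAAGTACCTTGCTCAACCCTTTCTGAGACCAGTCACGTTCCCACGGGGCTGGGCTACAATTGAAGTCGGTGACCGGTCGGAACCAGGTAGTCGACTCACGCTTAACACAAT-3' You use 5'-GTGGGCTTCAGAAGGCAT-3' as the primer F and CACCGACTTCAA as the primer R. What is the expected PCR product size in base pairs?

The forward primer matches the template at positions 32–49.
Reverse complement of the reverse primer: TTGAAGTCGGTG. This occurs on the top strand at positions 113–124.
The product runs from position 32 to position 124, so its length is 124 − 32 + 1 = 93 bp.

93 bp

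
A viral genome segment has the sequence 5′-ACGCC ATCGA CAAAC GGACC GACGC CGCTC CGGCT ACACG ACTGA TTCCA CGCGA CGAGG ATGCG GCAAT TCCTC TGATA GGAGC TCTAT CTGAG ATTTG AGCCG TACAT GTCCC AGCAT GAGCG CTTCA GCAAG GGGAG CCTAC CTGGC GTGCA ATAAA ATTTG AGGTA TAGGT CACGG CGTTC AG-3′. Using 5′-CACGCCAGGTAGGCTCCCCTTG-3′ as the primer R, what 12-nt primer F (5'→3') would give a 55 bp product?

5'-TGAGCCGTACAT-3'

The reverse primer's reverse complement CAAGGGGAGCCTACCTGGCGTG matches the template at positions 132–153, so the product ends at position 153.
A 55 bp product then starts at position 153 − 55 + 1 = 99.
The forward primer is identical to the top strand there: TGAGCCGTACAT.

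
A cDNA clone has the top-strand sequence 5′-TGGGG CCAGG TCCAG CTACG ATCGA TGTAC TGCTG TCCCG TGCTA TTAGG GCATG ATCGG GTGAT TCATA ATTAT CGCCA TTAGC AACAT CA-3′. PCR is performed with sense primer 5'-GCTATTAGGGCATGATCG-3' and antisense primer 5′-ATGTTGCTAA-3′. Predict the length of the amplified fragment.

The forward primer matches the template at positions 42–59.
Reverse complement of the reverse primer: TTAGCAACAT. This occurs on the top strand at positions 81–90.
Amplicon spans positions 42–90: 49 bp.

49 bp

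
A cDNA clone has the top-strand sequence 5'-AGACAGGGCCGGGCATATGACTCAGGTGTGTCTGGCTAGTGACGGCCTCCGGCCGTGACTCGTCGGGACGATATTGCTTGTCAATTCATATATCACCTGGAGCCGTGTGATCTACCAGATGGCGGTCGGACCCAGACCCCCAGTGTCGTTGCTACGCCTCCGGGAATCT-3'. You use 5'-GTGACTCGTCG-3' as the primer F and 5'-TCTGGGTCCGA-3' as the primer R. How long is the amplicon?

The forward primer matches the template at positions 55–65.
Taking the reverse complement of TCTGGGTCCGA gives TCGGACCCAGA, found at positions 126–136 on the template; the primer anneals here to the top strand with its 3' end pointing upstream.
Product length = (reverse-primer end) − (forward-primer start) + 1 = 136 − 55 + 1 = 82 bp.

82 bp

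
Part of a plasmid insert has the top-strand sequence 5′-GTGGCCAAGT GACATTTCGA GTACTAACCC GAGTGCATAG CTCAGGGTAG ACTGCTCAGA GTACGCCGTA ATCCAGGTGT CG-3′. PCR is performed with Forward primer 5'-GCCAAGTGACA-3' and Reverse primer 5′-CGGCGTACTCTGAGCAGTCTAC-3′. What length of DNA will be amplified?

65 bp

Scanning the template, GCCAAGTGACA occurs at positions 4–14; this primer anneals to the bottom strand there with its 3' end pointing downstream.
The reverse primer's reverse complement is GTAGACTGCTCAGAGTACGCCG, which matches the template at positions 47–68.
Product length = (reverse-primer end) − (forward-primer start) + 1 = 68 − 4 + 1 = 65 bp.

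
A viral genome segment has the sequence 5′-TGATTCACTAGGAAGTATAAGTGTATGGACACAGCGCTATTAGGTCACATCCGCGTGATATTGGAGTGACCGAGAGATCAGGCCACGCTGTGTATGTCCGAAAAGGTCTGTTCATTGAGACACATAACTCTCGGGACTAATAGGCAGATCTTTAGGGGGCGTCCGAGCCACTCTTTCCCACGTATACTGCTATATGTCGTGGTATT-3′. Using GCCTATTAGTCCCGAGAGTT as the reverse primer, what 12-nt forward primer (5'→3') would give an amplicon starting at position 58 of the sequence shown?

5'-ATATTGGAGTGA-3'

The reverse primer's reverse complement AACTCTCGGGACTAATAGGC matches the template at positions 126–145; the product starts at position 58.
The forward primer is identical to the top strand over positions 58–69: ATATTGGAGTGA.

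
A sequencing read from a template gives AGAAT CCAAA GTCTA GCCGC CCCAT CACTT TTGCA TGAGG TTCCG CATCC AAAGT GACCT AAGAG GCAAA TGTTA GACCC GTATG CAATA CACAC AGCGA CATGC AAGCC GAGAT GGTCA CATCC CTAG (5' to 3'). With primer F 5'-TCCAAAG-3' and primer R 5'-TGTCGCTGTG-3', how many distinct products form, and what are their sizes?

The forward primer TCCAAAG matches the top strand at positions 5–11, 48–54.
The reverse primer's reverse complement is CACAGCGACA, matching at positions 93–102.
Each forward site pairs with the reverse site to give a product ending at position 102: sizes 98, 55 bp.

Two products: 98 bp, 55 bp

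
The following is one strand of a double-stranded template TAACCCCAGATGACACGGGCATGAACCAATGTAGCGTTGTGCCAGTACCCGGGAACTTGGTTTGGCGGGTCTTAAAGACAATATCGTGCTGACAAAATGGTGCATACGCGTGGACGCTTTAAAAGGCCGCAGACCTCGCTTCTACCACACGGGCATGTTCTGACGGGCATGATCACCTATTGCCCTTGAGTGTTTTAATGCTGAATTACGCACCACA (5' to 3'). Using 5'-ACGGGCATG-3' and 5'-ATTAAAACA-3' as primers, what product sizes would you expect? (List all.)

The forward primer ACGGGCATG matches the top strand at positions 15–23, 149–157, 163–171.
The reverse primer's reverse complement is TGTTTTAAT, matching at positions 191–199.
Each forward site pairs with the reverse site to give a product ending at position 199: sizes 185, 51, 37 bp.

185 bp, 51 bp, 37 bp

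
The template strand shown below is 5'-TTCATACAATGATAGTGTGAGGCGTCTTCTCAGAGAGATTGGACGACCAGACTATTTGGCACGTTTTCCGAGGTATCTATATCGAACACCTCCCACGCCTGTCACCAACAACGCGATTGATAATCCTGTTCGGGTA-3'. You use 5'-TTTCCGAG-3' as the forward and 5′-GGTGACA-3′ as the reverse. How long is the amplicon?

Scanning the template, TTTCCGAG occurs at positions 65–72; this primer anneals to the bottom strand there with its 3' end pointing downstream.
The reverse primer's reverse complement is TGTCACC, which matches the template at positions 100–106.
Amplicon spans positions 65–106: 42 bp.

42 bp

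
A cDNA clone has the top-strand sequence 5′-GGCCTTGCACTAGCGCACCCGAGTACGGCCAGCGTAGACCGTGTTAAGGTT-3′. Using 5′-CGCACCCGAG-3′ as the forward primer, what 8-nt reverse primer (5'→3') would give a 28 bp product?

5'-CGGTCTAC-3'

The forward primer binds at positions 14–23, so a 28 bp product ends at position 14 + 28 − 1 = 41.
The reverse primer anneals to the top strand over positions 34–41, i.e. to GTAGACCG.
Its sequence written 5'→3' is the reverse complement: CGGTCTAC.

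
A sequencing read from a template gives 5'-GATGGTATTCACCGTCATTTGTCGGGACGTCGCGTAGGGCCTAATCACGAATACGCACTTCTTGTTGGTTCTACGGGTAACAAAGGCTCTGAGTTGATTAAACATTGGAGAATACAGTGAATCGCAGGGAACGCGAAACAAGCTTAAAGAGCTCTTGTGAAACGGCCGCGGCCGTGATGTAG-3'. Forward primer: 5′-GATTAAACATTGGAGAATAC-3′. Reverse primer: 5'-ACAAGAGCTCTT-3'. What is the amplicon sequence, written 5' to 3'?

Forward primer GATTAAACATTGGAGAATAC is found on the top strand at positions 96–115.
The reverse primer's reverse complement is AAGAGCTCTTGT, which matches the template at positions 147–158.
The product is the template from position 96 through 158 (63 bp).

5'-GATTAAACATTGGAGAATACAGTGAATCGCAGGGAACGCGAAACAAGCTTAAAGAGCTCTTGT-3'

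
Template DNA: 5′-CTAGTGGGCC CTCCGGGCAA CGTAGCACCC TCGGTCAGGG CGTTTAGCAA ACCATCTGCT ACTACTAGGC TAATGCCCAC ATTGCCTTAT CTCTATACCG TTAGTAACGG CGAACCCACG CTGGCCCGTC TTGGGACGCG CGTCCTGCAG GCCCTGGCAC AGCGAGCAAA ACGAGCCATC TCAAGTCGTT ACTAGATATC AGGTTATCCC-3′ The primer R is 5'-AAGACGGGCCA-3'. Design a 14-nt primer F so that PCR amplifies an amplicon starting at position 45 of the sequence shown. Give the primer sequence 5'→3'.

The reverse primer's reverse complement TGGCCCGTCTT matches the template at positions 122–132; the product starts at position 45.
The forward primer is identical to the top strand over positions 45–58: TAGCAAACCATCTG.

5'-TAGCAAACCATCTG-3'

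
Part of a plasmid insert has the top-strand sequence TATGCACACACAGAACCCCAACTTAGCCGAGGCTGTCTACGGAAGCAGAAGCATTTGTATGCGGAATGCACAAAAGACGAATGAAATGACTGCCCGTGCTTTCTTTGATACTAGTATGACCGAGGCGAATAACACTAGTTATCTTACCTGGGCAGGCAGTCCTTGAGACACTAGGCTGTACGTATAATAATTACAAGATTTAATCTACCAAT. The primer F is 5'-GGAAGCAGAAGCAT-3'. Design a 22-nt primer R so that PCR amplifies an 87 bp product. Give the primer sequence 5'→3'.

5'-CGCCTCGGTCATACTAGTATCA-3'

The forward primer binds at positions 41–54, so an 87 bp product ends at position 41 + 87 − 1 = 127.
The reverse primer anneals to the top strand over positions 106–127, i.e. to TGATACTAGTATGACCGAGGCG.
Its sequence written 5'→3' is the reverse complement: CGCCTCGGTCATACTAGTATCA.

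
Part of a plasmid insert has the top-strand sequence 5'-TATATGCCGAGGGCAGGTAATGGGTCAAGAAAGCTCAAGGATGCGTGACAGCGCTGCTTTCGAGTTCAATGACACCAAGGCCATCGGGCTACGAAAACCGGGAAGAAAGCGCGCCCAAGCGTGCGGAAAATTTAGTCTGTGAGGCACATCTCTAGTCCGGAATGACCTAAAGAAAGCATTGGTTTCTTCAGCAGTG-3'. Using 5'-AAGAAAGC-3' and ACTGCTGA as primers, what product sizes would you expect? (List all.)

The forward primer AAGAAAGC matches the top strand at positions 27–34, 103–110, 170–177.
The reverse primer's reverse complement is TCAGCAGT, matching at positions 188–195.
Each forward site pairs with the reverse site to give a product ending at position 195: sizes 169, 93, 26 bp.

169 bp, 93 bp, 26 bp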